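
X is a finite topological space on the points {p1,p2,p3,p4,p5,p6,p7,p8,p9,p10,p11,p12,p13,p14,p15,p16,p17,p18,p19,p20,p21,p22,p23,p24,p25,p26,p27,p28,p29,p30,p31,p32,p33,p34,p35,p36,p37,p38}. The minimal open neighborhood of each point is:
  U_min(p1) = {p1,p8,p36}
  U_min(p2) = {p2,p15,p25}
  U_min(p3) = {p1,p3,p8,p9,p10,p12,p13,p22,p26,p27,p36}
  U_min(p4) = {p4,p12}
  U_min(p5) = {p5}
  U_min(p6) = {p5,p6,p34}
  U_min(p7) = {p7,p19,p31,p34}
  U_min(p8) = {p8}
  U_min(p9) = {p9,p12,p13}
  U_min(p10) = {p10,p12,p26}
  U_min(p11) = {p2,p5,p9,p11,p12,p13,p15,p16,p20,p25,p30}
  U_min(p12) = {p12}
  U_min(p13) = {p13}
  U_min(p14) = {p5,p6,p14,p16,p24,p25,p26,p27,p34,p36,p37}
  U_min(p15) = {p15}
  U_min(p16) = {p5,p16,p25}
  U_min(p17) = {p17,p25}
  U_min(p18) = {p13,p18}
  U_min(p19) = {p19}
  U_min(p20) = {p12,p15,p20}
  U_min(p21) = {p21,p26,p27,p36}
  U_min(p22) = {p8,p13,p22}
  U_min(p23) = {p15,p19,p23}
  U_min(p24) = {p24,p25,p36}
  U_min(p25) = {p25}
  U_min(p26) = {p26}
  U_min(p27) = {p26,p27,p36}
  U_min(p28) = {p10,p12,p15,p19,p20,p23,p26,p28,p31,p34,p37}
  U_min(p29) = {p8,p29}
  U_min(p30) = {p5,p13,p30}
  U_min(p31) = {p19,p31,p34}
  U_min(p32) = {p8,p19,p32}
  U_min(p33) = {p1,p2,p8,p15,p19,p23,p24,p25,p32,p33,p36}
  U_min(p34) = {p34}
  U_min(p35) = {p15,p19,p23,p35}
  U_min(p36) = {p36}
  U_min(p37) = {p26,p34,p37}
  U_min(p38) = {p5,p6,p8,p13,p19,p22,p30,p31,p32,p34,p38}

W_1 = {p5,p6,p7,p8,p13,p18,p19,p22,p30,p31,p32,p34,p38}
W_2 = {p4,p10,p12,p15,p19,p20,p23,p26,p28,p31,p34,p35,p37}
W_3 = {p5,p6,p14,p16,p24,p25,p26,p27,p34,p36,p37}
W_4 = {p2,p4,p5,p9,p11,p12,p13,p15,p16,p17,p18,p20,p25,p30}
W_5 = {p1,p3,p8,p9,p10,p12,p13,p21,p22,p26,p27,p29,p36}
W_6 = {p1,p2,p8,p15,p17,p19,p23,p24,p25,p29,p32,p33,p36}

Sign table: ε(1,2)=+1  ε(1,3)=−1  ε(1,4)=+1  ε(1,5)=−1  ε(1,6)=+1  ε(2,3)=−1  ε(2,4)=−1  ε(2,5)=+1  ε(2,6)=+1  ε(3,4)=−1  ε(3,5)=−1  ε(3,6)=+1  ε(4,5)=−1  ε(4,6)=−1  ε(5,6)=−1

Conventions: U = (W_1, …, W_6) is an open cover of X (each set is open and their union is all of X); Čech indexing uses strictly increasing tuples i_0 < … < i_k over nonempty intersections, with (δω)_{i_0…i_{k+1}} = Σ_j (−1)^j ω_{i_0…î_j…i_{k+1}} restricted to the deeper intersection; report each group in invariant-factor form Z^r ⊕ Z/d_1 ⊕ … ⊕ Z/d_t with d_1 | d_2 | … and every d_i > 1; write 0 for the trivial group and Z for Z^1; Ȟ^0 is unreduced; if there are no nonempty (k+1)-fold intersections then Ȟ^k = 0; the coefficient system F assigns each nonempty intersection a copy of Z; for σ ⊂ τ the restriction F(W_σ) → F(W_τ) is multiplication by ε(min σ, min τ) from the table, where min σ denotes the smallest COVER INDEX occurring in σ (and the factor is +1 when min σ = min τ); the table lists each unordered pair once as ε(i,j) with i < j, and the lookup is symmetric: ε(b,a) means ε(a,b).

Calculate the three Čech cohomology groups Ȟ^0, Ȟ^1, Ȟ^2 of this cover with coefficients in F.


intersection data:
  W12={p19,p31,p34} W13={p5,p6,p34} W14={p5,p13,p18,p30} W15={p8,p13,p22} W16={p8,p19,p32} W23={p26,p34,p37} W24={p4,p12,p15,p20} W25={p10,p12,p26} W26={p15,p19,p23} W34={p5,p16,p25} W35={p26,p27,p36} W36={p24,p25,p36} W45={p9,p12,p13} W46={p2,p15,p17,p25} W56={p1,p8,p29,p36}
  W123={p34} W126={p19} W134={p5} W145={p13} W156={p8} W235={p26} W245={p12} W246={p15} W346={p25} W356={p36}
C dims 6,15,10; δ0: rk 6, SNF 1^5·2; δ1: rk 9, SNF 1^9
Ȟ^0 = (6 − 6) − 0 = 0, so Ȟ^0 ≅ 0
Ȟ^1 = (15 − 9) − 6 = 0 plus torsion [2], so Ȟ^1 ≅ Z/2
Ȟ^2 = (10 − 0) − 9 = 1, so Ȟ^2 ≅ Z

Ȟ^0 ≅ 0; Ȟ^1 ≅ Z/2; Ȟ^2 ≅ Z


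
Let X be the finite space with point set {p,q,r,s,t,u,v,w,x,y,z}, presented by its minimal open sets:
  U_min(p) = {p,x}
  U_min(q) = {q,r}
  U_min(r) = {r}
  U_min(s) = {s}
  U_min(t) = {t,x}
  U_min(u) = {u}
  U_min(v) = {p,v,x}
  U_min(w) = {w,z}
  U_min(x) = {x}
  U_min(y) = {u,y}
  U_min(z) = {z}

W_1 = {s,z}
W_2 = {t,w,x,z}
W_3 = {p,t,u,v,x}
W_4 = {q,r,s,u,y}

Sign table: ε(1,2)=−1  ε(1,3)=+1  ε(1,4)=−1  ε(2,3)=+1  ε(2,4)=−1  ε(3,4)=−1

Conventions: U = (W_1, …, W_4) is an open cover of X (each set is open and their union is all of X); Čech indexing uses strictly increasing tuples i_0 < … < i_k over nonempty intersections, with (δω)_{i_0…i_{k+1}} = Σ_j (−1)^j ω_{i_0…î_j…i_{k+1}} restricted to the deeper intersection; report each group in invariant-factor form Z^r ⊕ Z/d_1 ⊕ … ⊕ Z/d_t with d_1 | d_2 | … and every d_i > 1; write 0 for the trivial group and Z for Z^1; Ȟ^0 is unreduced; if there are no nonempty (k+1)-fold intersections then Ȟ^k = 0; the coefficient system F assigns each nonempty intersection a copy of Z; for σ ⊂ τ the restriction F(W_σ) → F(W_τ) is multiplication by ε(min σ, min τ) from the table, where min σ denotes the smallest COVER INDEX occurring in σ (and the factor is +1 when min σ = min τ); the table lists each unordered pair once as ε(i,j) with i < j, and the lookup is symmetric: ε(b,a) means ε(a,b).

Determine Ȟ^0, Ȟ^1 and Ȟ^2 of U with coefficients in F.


nerve of the cover:
  W12={z} W14={s} W23={t,x} W34={u}
C dims 4,4; δ0: rk 4, SNF 1^3·2
Ȟ^0 = (4 − 4) − 0 = 0, so Ȟ^0 ≅ 0
Ȟ^1 = (4 − 0) − 4 = 0 plus torsion [2], so Ȟ^1 ≅ Z/2
Ȟ^2 = (0 − 0) − 0 = 0, so Ȟ^2 ≅ 0

Ȟ^0 ≅ 0; Ȟ^1 ≅ Z/2; Ȟ^2 ≅ 0


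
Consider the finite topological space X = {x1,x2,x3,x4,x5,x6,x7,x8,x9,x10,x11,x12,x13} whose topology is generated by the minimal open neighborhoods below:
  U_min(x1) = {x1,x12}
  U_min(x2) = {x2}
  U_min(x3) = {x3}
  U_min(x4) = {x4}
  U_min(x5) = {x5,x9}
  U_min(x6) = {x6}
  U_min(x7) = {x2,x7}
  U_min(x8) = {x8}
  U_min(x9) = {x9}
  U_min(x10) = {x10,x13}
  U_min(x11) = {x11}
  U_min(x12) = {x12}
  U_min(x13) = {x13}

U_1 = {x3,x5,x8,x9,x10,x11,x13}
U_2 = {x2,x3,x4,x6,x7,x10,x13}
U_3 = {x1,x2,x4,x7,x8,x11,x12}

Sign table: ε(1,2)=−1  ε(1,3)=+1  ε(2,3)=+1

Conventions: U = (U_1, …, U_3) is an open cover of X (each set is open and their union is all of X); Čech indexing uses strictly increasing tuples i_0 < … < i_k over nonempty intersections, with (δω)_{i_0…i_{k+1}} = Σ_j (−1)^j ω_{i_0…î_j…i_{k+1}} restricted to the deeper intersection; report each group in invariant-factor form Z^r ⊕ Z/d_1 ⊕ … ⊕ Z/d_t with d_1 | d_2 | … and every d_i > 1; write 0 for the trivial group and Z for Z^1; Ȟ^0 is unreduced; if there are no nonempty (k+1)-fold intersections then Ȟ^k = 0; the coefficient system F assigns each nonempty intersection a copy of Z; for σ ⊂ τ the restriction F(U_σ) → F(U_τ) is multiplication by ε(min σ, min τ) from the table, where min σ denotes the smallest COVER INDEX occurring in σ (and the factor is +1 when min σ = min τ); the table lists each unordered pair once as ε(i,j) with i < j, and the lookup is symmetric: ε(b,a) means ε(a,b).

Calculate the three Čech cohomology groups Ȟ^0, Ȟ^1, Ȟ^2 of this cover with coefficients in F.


Ȟ^0 ≅ 0,  Ȟ^1 ≅ Z/2,  Ȟ^2 ≅ 0

nerve simplices:
  U12={x3,x10,x13} U13={x8,x11} U23={x2,x4,x7}
C dims 3,3; δ0: rk 3, SNF 1^2·2
degree 0: 3−3−0 = 0 → Ȟ^0 ≅ 0
degree 1: 3−0−3 = 0 plus torsion [2] → Ȟ^1 ≅ Z/2
degree 2: 0−0−0 = 0 → Ȟ^2 ≅ 0


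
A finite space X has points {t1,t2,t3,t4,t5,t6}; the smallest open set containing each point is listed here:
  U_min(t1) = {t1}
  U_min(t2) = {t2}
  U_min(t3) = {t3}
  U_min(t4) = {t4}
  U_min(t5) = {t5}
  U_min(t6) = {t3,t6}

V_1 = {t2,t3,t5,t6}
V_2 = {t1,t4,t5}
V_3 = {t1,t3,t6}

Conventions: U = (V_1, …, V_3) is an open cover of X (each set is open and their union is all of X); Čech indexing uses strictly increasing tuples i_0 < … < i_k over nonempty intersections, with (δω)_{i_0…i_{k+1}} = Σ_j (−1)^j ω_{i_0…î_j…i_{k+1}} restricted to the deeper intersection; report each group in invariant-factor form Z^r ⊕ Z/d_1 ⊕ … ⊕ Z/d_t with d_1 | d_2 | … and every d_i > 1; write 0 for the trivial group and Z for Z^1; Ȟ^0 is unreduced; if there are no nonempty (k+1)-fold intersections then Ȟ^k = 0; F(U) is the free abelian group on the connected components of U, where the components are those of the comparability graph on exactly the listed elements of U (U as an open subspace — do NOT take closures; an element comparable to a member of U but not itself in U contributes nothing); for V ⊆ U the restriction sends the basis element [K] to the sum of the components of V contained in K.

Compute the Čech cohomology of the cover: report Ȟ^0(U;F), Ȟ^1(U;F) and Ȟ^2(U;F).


Ȟ^0 = Z^5; Ȟ^1 = 0; Ȟ^2 = 0

nonempty intersections:
  V12={t5} V13={t3,t6} V23={t1}
components per intersection:
  V1: {t2} {t3,t6} {t5}
  V2: {t1} {t4} {t5}
  V3: {t1} {t3,t6}
  V12: {t5}
  V13: {t3,t6}
  V23: {t1}
C dims 8,3; δ0: rk 3, SNF 1^3
Ȟ^0: (8−3)−0=5 ⇒ Z^5
Ȟ^1: (3−0)−3=0 ⇒ 0
Ȟ^2: (0−0)−0=0 ⇒ 0


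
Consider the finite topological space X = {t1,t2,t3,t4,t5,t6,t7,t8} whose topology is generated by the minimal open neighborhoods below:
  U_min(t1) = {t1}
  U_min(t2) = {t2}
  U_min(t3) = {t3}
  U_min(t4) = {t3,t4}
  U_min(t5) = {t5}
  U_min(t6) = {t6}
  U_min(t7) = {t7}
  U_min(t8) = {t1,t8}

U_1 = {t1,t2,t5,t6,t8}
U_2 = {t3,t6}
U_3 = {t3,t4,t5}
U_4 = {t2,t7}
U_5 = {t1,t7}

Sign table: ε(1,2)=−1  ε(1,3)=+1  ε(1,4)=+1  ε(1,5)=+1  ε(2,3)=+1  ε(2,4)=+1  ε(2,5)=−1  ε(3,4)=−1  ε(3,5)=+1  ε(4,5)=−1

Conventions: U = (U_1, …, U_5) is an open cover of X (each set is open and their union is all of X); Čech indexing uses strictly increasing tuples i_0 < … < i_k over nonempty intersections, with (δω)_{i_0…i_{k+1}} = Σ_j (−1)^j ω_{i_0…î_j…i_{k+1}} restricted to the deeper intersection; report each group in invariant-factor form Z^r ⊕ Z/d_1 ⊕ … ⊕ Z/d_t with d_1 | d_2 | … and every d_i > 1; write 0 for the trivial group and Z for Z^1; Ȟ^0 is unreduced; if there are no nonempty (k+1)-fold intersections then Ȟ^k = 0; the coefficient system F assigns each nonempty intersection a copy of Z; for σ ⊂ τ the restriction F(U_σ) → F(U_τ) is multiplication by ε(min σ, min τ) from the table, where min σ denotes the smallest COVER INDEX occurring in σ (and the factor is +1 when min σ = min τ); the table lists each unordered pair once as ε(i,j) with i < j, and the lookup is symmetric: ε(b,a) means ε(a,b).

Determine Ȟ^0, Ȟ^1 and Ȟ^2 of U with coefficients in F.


intersection data:
  U12={t6} U13={t5} U14={t2} U15={t1} U23={t3} U45={t7}
C dims 5,6; δ0: rk 5, SNF 1^4·2
Ȟ^0 = (5 − 5) − 0 = 0, so Ȟ^0 ≅ 0
Ȟ^1 = (6 − 0) − 5 = 1 plus torsion [2], so Ȟ^1 ≅ Z ⊕ Z/2
Ȟ^2 = (0 − 0) − 0 = 0, so Ȟ^2 ≅ 0

Ȟ^0(U;F) ≅ 0, Ȟ^1(U;F) ≅ Z ⊕ Z/2, Ȟ^2(U;F) ≅ 0


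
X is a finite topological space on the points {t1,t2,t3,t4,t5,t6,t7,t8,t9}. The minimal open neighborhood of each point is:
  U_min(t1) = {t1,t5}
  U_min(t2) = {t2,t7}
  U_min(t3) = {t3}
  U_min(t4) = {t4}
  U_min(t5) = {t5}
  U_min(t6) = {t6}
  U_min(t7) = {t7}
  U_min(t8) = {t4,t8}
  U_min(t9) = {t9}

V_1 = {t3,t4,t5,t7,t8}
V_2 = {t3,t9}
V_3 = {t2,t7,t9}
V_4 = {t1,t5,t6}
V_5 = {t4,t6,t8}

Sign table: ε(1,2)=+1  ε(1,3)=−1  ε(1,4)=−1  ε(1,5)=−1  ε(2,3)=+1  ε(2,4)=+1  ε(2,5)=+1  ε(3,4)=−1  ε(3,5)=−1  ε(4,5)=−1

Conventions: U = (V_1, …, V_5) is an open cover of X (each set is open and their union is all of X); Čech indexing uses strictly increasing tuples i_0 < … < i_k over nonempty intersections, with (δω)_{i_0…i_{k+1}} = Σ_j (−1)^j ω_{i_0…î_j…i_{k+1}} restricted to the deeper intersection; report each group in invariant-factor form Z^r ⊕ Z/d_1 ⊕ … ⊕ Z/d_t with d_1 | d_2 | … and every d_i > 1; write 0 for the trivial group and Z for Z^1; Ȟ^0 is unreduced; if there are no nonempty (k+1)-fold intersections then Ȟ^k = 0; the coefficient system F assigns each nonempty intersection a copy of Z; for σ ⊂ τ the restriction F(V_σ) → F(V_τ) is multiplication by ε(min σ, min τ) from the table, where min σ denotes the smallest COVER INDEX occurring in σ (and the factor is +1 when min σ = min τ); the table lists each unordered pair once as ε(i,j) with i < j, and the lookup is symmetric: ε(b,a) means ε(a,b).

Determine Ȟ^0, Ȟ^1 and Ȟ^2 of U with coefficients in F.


Ȟ^0 ≅ 0, Ȟ^1 ≅ Z ⊕ Z/2 and Ȟ^2 ≅ 0

nerve simplices:
  V12={t3} V13={t7} V14={t5} V15={t4,t8} V23={t9} V45={t6}
C dims 5,6; δ0: rk 5, SNF 1^4·2
degree 0: 5−5−0 = 0 → Ȟ^0 ≅ 0
degree 1: 6−0−5 = 1 plus torsion [2] → Ȟ^1 ≅ Z ⊕ Z/2
degree 2: 0−0−0 = 0 → Ȟ^2 ≅ 0


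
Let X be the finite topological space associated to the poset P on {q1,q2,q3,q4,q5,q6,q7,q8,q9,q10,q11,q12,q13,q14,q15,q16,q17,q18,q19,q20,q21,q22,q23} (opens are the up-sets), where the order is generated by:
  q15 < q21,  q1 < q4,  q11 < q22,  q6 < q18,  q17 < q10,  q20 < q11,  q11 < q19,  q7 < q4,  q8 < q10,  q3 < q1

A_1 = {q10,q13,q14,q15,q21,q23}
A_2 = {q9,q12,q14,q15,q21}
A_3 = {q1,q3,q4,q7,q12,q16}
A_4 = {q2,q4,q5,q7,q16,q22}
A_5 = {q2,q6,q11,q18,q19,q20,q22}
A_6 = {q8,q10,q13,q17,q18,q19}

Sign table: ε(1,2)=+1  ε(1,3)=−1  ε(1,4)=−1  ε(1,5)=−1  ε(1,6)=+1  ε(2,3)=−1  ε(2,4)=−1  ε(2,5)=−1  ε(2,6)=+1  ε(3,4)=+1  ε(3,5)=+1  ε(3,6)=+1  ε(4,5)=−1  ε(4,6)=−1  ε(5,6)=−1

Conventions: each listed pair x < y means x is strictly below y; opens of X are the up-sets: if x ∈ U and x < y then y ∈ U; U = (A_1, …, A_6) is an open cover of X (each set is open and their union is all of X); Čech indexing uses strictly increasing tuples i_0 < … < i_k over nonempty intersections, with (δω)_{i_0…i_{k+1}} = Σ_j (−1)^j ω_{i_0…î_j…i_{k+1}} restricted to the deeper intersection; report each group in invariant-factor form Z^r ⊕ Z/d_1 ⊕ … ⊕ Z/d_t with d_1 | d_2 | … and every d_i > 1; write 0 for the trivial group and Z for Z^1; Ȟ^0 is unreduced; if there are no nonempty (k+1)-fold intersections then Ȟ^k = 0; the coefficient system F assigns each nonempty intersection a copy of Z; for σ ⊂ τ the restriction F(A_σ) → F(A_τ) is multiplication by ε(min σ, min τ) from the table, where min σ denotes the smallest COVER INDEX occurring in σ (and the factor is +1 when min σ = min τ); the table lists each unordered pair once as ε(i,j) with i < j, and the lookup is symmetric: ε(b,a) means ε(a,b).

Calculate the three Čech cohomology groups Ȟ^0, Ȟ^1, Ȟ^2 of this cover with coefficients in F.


intersection data:
  A12={q14,q15,q21} A16={q10,q13} A23={q12} A34={q4,q7,q16} A45={q2,q22} A56={q18,q19}
C dims 6,6; δ0: rk 6, SNF 1^5·2
Ȟ^0 = (6 − 6) − 0 = 0, so Ȟ^0 ≅ 0
Ȟ^1 = (6 − 0) − 6 = 0 plus torsion [2], so Ȟ^1 ≅ Z/2
Ȟ^2 = (0 − 0) − 0 = 0, so Ȟ^2 ≅ 0

Ȟ^0(U;F) ≅ 0,  Ȟ^1(U;F) ≅ Z/2,  Ȟ^2(U;F) ≅ 0


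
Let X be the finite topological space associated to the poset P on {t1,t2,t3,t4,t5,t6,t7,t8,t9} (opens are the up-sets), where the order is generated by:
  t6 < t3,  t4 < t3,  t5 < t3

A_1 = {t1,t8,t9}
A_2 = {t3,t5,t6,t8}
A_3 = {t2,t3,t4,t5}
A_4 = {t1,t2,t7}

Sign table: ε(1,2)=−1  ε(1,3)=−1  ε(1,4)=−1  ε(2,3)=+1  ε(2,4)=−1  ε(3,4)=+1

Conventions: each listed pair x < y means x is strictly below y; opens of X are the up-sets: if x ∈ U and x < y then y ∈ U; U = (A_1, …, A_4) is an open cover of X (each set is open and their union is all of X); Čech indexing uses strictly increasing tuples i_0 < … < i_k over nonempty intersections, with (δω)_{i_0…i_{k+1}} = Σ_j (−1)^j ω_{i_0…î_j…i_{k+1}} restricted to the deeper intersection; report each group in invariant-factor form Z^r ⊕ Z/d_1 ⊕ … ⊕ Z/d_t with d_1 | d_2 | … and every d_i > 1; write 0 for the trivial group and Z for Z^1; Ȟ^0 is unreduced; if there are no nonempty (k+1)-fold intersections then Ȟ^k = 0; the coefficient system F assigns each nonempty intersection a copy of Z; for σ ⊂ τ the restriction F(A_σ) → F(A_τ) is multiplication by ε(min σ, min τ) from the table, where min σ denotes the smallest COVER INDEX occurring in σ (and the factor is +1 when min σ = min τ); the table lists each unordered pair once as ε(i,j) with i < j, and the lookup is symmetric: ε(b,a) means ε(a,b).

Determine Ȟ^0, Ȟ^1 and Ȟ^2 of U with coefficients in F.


cover nerve:
  A12={t8} A14={t1} A23={t3,t5} A34={t2}
C dims 4,4; δ0: rk 3, SNF 1^3
Ȟ^0: (4−3)−0=1 ⇒ Z
Ȟ^1: (4−0)−3=1 ⇒ Z
Ȟ^2: (0−0)−0=0 ⇒ 0

Ȟ^0 = Z,  Ȟ^1 = Z,  Ȟ^2 = 0


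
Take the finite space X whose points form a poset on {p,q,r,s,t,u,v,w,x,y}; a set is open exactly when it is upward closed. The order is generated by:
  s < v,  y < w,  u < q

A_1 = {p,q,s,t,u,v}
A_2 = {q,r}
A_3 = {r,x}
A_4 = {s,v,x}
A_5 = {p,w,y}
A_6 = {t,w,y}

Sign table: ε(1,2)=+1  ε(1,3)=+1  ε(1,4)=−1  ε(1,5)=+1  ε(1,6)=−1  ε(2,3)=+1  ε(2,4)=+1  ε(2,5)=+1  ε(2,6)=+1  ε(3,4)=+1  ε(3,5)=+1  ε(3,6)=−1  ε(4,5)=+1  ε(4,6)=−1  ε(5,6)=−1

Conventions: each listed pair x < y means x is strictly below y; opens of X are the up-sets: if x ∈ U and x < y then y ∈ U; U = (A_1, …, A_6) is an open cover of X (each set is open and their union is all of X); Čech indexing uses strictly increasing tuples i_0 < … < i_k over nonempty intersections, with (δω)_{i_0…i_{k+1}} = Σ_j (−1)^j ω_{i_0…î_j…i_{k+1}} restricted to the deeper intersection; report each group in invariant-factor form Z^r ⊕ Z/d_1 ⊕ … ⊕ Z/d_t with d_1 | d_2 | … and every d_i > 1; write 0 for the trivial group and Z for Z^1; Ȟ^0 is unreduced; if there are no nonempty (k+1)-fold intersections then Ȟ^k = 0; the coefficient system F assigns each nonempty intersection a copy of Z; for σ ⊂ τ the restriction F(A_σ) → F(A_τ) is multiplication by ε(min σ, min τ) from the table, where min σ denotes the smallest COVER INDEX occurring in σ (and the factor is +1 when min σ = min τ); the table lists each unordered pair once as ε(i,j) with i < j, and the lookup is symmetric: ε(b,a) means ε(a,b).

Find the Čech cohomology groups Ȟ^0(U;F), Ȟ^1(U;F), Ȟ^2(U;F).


Ȟ^0 ≅ 0; Ȟ^1 ≅ Z ⊕ Z/2; Ȟ^2 ≅ 0

nonempty intersections:
  A12={q} A14={s,v} A15={p} A16={t} A23={r} A34={x} A56={w,y}
C dims 6,7; δ0: rk 6, SNF 1^5·2
Ȟ^0: (6−6)−0=0 ⇒ 0
Ȟ^1: (7−0)−6=1 plus torsion [2] ⇒ Z ⊕ Z/2
Ȟ^2: (0−0)−0=0 ⇒ 0


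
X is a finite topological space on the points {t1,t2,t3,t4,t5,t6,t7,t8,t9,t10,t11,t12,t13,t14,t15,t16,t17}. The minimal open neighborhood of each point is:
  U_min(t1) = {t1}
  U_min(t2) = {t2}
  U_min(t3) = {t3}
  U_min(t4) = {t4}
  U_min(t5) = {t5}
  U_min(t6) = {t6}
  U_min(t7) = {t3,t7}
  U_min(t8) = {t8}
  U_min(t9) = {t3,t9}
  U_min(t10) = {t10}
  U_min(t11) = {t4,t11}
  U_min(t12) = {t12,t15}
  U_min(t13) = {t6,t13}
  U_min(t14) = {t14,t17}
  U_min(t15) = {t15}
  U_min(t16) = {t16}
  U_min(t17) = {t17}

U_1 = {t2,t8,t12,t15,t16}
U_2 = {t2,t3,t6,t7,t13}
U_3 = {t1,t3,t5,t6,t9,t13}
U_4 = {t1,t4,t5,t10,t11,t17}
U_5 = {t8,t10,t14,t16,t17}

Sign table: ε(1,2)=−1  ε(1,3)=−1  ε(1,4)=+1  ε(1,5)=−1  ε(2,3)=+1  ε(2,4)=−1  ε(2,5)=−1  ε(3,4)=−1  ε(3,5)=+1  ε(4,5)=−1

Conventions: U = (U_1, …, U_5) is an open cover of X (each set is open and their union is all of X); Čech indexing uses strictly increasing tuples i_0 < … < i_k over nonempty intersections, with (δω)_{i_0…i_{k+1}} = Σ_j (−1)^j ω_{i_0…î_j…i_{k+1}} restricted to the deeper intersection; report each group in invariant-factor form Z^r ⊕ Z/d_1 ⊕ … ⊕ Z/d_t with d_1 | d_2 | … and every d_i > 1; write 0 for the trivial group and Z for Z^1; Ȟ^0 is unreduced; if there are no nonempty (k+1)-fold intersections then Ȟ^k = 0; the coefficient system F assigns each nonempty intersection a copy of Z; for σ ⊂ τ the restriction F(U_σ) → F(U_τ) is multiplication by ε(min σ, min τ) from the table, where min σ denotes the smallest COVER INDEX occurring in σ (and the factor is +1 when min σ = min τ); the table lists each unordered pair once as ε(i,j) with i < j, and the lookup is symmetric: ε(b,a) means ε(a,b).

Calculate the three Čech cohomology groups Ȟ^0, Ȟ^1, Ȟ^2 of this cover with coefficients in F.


cover nerve:
  U12={t2} U15={t8,t16} U23={t3,t6,t13} U34={t1,t5} U45={t10,t17}
C dims 5,5; δ0: rk 4, SNF 1^4
Ȟ^0: (5−4)−0=1 ⇒ Z
Ȟ^1: (5−0)−4=1 ⇒ Z
Ȟ^2: (0−0)−0=0 ⇒ 0

Ȟ^0 = Z; Ȟ^1 = Z; Ȟ^2 = 0


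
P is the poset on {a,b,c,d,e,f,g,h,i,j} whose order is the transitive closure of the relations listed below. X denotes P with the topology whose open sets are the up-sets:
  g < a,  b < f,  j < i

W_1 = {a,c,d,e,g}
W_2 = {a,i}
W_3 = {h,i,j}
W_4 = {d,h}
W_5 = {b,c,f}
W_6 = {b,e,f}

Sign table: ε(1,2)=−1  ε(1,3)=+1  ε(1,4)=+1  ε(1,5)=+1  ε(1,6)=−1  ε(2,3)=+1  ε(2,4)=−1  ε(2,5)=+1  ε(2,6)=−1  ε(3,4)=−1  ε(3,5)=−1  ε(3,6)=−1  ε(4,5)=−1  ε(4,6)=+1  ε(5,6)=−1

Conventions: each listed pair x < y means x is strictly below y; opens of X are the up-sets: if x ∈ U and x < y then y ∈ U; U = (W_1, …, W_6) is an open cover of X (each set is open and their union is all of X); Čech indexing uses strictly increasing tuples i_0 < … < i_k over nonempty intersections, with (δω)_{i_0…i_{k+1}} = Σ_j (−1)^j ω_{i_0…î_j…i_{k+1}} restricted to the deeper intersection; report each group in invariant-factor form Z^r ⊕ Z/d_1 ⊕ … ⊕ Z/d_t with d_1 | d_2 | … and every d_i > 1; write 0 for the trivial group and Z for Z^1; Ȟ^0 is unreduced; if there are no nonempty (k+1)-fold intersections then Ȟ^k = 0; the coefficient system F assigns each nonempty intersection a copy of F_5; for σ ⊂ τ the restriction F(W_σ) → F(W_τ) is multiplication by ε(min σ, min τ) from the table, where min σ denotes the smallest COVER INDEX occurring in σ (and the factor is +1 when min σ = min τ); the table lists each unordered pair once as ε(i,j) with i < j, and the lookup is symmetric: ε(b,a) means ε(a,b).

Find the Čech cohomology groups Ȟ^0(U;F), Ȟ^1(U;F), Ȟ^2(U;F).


cover nerve:
  W12={a} W14={d} W15={c} W16={e} W23={i} W34={h} W56={b,f}
C dims 6,7; δ0: rk_F5 5
Ȟ^0: (6−5)−0=1 ⇒ Z/5
Ȟ^1: (7−0)−5=2 ⇒ Z/5 ⊕ Z/5
Ȟ^2: (0−0)−0=0 ⇒ 0

Ȟ^0 ≅ Z/5,  Ȟ^1 ≅ Z/5 ⊕ Z/5,  Ȟ^2 ≅ 0


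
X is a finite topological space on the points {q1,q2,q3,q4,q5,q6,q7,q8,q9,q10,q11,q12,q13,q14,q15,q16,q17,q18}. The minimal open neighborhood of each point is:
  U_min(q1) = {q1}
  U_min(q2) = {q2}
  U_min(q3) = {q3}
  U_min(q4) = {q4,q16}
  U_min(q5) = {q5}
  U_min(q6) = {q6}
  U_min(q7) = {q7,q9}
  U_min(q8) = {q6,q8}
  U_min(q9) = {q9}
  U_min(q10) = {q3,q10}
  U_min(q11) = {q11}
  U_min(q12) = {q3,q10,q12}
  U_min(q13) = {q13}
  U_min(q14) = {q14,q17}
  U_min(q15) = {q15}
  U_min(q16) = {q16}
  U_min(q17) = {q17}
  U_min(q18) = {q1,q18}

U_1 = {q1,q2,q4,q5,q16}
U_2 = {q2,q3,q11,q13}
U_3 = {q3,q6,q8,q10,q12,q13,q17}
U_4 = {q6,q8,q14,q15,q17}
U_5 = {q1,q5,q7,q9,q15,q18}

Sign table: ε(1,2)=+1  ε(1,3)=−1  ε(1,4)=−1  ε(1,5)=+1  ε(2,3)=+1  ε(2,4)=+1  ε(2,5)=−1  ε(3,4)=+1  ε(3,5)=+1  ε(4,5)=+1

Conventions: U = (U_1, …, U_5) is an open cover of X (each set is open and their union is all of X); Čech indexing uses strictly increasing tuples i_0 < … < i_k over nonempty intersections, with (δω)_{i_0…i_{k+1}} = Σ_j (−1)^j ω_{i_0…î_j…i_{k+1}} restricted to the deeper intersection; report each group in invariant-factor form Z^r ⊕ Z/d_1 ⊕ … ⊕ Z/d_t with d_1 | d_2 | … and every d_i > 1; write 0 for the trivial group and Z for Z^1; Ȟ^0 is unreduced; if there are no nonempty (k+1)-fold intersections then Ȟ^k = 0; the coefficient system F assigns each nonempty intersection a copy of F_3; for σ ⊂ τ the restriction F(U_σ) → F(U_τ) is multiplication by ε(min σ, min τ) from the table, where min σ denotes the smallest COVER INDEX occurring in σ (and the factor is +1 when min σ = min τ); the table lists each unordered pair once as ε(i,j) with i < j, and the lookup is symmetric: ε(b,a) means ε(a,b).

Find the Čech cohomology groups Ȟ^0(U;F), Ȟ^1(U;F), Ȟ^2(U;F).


nerve of the cover:
  U12={q2} U15={q1,q5} U23={q3,q13} U34={q6,q8,q17} U45={q15}
C dims 5,5; δ0: rk_F3 4
Ȟ^0 = (5 − 4) − 0 = 1, so Ȟ^0 ≅ Z/3
Ȟ^1 = (5 − 0) − 4 = 1, so Ȟ^1 ≅ Z/3
Ȟ^2 = (0 − 0) − 0 = 0, so Ȟ^2 ≅ 0

Ȟ^0 ≅ Z/3; Ȟ^1 ≅ Z/3; Ȟ^2 ≅ 0


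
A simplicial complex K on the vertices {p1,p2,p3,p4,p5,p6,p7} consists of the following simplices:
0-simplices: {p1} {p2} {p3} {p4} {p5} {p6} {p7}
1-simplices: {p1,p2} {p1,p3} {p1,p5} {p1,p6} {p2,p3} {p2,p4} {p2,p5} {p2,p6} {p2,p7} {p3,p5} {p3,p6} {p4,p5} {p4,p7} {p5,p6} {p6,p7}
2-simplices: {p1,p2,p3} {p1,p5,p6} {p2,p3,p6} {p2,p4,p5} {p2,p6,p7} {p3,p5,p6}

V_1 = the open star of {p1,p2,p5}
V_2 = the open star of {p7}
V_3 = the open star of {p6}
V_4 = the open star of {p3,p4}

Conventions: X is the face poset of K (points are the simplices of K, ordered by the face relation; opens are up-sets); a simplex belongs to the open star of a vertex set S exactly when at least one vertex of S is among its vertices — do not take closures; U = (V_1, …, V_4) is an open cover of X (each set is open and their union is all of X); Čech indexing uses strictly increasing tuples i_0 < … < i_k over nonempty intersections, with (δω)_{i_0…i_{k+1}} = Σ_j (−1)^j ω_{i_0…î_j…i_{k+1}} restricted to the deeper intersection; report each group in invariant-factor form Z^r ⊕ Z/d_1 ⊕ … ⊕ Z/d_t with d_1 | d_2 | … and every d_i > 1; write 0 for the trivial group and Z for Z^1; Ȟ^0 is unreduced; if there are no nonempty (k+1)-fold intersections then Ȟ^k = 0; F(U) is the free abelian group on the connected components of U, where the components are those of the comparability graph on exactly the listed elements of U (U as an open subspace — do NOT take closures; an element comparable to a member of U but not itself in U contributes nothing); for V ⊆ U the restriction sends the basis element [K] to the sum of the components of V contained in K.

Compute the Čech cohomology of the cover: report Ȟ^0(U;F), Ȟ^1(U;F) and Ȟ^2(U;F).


Ȟ^0(U;F) ≅ Z, Ȟ^1(U;F) ≅ Z^2, Ȟ^2(U;F) ≅ 0

nerve simplices:
  V1={{p1},{p2},{p5},{p1,p2},{p1,p3},{p1,p5},{p1,p6},{p2,p3},{p2,p4},{p2,p5},{p2,p6},{p2,p7},{p3,p5},{p4,p5},{p5,p6},{p1,p2,p3},{p1,p5,p6},{p2,p3,p6},{p2,p4,p5},{p2,p6,p7},{p3,p5,p6}} V2={{p7},{p2,p7},{p4,p7},{p6,p7},{p2,p6,p7}} V3={{p6},{p1,p6},{p2,p6},{p3,p6},{p5,p6},{p6,p7},{p1,p5,p6},{p2,p3,p6},{p2,p6,p7},{p3,p5,p6}} V4={{p3},{p4},{p1,p3},{p2,p3},{p2,p4},{p3,p5},{p3,p6},{p4,p5},{p4,p7},{p1,p2,p3},{p2,p3,p6},{p2,p4,p5},{p3,p5,p6}}
  V12={{p2,p7},{p2,p6,p7}} V13={{p1,p6},{p2,p6},{p5,p6},{p1,p5,p6},{p2,p3,p6},{p2,p6,p7},{p3,p5,p6}} V14={{p1,p3},{p2,p3},{p2,p4},{p3,p5},{p4,p5},{p1,p2,p3},{p2,p3,p6},{p2,p4,p5},{p3,p5,p6}} V23={{p6,p7},{p2,p6,p7}} V24={{p4,p7}} V34={{p3,p6},{p2,p3,p6},{p3,p5,p6}}
  V123={{p2,p6,p7}} V134={{p2,p3,p6},{p3,p5,p6}}
components per intersection:
  V1: {{p1},{p2},{p5},{p1,p2},{p1,p3},{p1,p5},{p1,p6},{p2,p3},{p2,p4},{p2,p5},{p2,p6},{p2,p7},{p3,p5},{p4,p5},{p5,p6},{p1,p2,p3},{p1,p5,p6},{p2,p3,p6},{p2,p4,p5},{p2,p6,p7},{p3,p5,p6}}
  V2: {{p7},{p2,p7},{p4,p7},{p6,p7},{p2,p6,p7}}
  V3: {{p6},{p1,p6},{p2,p6},{p3,p6},{p5,p6},{p6,p7},{p1,p5,p6},{p2,p3,p6},{p2,p6,p7},{p3,p5,p6}}
  V4: {{p3},{p1,p3},{p2,p3},{p3,p5},{p3,p6},{p1,p2,p3},{p2,p3,p6},{p3,p5,p6}} {{p4},{p2,p4},{p4,p5},{p4,p7},{p2,p4,p5}}
  V12: {{p2,p7},{p2,p6,p7}}
  V13: {{p1,p6},{p5,p6},{p1,p5,p6},{p3,p5,p6}} {{p2,p6},{p2,p3,p6},{p2,p6,p7}}
  V14: {{p1,p3},{p2,p3},{p1,p2,p3},{p2,p3,p6}} {{p2,p4},{p4,p5},{p2,p4,p5}} {{p3,p5},{p3,p5,p6}}
  V23: {{p6,p7},{p2,p6,p7}}
  V24: {{p4,p7}}
  V34: {{p3,p6},{p2,p3,p6},{p3,p5,p6}}
  V123: {{p2,p6,p7}}
  V134: {{p2,p3,p6}} {{p3,p5,p6}}
C dims 5,9,3; δ0: rk 4, SNF 1^4; δ1: rk 3, SNF 1^3
degree 0: 5−4−0 = 1 → Ȟ^0 ≅ Z
degree 1: 9−3−4 = 2 → Ȟ^1 ≅ Z^2
degree 2: 3−0−3 = 0 → Ȟ^2 ≅ 0


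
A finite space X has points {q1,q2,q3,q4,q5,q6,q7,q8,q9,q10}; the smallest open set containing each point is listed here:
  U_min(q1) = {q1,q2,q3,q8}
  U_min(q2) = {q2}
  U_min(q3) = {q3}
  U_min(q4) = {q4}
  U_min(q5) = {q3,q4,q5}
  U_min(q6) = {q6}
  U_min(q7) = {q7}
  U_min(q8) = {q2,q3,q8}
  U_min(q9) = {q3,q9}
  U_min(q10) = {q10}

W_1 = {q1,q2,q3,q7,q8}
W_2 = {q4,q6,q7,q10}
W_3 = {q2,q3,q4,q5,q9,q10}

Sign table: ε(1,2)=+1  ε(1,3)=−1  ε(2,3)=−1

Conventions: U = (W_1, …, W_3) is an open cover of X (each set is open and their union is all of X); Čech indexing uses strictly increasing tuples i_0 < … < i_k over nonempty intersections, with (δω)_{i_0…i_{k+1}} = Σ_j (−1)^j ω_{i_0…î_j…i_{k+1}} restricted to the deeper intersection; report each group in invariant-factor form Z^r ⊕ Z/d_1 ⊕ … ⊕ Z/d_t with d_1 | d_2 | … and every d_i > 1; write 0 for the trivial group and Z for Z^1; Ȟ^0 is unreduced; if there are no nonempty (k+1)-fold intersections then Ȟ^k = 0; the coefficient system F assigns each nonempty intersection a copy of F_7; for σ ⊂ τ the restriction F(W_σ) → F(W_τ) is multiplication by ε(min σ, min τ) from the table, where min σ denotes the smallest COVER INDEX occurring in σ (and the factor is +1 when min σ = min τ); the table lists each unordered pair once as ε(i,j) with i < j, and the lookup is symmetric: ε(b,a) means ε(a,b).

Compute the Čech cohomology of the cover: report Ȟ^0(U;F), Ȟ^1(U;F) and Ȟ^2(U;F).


nonempty overlaps:
  W12={q7} W13={q2,q3} W23={q4,q10}
C dims 3,3; δ0: rk_F7 2
degree 0: 3−2−0 = 1 → Ȟ^0 ≅ Z/7
degree 1: 3−0−2 = 1 → Ȟ^1 ≅ Z/7
degree 2: 0−0−0 = 0 → Ȟ^2 ≅ 0

Ȟ^0(U;F) ≅ Z/7,  Ȟ^1(U;F) ≅ Z/7,  Ȟ^2(U;F) ≅ 0


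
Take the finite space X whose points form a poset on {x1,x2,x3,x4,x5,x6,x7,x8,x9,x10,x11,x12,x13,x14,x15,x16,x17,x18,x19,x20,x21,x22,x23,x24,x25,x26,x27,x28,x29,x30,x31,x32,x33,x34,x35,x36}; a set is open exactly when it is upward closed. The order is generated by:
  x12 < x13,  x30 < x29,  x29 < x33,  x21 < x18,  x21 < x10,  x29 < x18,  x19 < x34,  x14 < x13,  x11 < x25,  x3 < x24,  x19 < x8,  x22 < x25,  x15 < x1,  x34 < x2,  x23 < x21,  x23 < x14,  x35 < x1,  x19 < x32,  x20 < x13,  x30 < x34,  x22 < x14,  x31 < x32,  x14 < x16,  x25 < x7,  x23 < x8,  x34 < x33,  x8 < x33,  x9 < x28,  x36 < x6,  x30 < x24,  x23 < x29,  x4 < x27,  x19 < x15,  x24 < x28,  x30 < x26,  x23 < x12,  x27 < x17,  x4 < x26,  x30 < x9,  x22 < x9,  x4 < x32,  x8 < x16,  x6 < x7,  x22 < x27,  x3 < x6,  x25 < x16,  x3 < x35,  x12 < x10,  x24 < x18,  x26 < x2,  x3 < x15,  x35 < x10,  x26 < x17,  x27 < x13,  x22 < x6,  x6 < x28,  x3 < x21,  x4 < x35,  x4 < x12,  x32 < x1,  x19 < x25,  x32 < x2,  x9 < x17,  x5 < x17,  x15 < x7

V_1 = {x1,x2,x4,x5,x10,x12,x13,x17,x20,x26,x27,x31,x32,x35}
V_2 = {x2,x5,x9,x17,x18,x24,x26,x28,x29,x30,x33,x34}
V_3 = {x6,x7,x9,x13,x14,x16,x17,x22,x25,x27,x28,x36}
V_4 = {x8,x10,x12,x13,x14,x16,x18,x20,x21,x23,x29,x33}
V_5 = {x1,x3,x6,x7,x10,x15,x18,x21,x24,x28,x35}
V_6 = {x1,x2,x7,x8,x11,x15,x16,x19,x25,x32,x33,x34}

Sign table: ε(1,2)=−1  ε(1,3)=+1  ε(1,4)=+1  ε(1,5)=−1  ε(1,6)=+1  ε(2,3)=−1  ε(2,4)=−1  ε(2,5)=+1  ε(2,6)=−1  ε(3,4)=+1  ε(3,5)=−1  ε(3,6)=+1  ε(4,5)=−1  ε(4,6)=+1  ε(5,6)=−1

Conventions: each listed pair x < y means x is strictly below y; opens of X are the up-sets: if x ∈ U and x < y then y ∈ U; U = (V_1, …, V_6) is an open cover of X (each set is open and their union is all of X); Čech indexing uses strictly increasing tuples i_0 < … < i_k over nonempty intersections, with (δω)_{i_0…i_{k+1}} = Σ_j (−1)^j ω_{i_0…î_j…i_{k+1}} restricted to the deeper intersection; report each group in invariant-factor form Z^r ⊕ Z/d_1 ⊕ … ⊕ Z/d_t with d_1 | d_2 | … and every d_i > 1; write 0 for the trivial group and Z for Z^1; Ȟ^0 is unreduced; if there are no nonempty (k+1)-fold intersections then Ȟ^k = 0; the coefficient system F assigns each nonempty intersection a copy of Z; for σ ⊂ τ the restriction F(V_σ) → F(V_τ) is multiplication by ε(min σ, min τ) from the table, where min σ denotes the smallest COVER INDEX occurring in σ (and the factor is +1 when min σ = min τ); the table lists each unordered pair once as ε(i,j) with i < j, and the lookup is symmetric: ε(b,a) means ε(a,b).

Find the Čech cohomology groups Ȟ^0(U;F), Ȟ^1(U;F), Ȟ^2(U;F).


nerve of the cover:
  V12={x2,x5,x17,x26} V13={x13,x17,x27} V14={x10,x12,x13,x20} V15={x1,x10,x35} V16={x1,x2,x32} V23={x9,x17,x28} V24={x18,x29,x33} V25={x18,x24,x28} V26={x2,x33,x34} V34={x13,x14,x16} V35={x6,x7,x28} V36={x7,x16,x25} V45={x10,x18,x21} V46={x8,x16,x33} V56={x1,x7,x15}
  V123={x17} V126={x2} V134={x13} V145={x10} V156={x1} V235={x28} V245={x18} V246={x33} V346={x16} V356={x7}
C dims 6,15,10; δ0: rk 5, SNF 1^5; δ1: rk 10, SNF 1^9·2
Ȟ^0 = (6 − 5) − 0 = 1, so Ȟ^0 ≅ Z
Ȟ^1 = (15 − 10) − 5 = 0, so Ȟ^1 ≅ 0
Ȟ^2 = (10 − 0) − 10 = 0 plus torsion [2], so Ȟ^2 ≅ Z/2

Ȟ^0 ≅ Z, Ȟ^1 ≅ 0 and Ȟ^2 ≅ Z/2


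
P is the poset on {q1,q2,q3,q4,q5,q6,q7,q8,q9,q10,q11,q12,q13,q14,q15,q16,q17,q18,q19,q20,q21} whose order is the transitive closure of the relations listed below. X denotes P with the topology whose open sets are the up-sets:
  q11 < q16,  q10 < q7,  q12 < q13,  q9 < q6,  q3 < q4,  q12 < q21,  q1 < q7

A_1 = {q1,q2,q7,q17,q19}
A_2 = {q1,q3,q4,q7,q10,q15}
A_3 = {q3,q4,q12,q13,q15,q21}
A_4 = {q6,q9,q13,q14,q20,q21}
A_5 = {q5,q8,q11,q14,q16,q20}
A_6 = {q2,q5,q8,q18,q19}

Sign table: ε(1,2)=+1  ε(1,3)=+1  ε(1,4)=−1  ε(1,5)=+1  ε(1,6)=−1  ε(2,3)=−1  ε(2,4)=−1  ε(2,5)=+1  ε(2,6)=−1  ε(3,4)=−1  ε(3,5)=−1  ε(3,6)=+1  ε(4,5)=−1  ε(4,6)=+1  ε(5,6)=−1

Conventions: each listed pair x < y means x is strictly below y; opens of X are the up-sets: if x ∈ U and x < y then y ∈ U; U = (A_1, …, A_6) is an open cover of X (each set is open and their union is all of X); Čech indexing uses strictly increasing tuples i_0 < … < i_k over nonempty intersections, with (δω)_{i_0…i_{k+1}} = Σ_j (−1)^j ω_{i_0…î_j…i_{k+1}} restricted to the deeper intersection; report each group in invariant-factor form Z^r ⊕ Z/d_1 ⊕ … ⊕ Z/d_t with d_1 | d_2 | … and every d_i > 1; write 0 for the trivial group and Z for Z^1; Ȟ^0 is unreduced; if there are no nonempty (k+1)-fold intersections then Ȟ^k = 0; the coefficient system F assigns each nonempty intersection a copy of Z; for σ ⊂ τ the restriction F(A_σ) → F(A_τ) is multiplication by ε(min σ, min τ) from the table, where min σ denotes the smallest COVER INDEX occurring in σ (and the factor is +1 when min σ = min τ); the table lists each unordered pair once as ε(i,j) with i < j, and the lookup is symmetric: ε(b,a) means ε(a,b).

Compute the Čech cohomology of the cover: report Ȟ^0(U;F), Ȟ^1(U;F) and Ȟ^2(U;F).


intersection data:
  A12={q1,q7} A16={q2,q19} A23={q3,q4,q15} A34={q13,q21} A45={q14,q20} A56={q5,q8}
C dims 6,6; δ0: rk 6, SNF 1^5·2
Ȟ^0 = (6 − 6) − 0 = 0, so Ȟ^0 ≅ 0
Ȟ^1 = (6 − 0) − 6 = 0 plus torsion [2], so Ȟ^1 ≅ Z/2
Ȟ^2 = (0 − 0) − 0 = 0, so Ȟ^2 ≅ 0

Ȟ^0 = 0; Ȟ^1 = Z/2; Ȟ^2 = 0


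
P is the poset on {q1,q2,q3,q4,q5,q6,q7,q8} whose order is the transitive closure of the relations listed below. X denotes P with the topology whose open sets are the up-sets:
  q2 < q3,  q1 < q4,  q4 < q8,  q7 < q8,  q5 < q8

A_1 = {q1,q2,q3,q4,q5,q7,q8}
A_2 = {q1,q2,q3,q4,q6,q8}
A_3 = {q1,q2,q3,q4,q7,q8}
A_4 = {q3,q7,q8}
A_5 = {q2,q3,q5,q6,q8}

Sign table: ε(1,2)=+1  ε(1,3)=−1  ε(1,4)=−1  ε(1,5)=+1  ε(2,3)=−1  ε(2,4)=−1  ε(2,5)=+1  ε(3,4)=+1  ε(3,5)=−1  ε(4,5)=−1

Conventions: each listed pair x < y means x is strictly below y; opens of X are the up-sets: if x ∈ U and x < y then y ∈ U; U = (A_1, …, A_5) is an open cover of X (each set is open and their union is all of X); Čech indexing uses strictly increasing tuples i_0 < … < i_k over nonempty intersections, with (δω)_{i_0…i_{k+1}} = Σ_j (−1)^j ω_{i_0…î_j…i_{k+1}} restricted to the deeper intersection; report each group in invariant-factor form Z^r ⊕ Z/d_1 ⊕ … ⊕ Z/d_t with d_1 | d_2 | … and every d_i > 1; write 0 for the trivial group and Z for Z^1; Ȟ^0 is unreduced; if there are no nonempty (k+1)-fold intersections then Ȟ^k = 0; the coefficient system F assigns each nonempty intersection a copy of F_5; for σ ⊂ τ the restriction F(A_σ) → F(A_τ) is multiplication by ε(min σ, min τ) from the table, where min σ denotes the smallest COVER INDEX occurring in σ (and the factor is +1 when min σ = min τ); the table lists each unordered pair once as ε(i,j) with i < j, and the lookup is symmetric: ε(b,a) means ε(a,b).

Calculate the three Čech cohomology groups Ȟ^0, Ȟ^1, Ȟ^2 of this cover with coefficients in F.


nonempty overlaps:
  A12={q1,q2,q3,q4,q8} A13={q1,q2,q3,q4,q7,q8} A14={q3,q7,q8} A15={q2,q3,q5,q8} A23={q1,q2,q3,q4,q8} A24={q3,q8} A25={q2,q3,q6,q8} A34={q3,q7,q8} A35={q2,q3,q8} A45={q3,q8}
  A123={q1,q2,q3,q4,q8} A124={q3,q8} A125={q2,q3,q8} A134={q3,q7,q8} A135={q2,q3,q8} A145={q3,q8} A234={q3,q8} A235={q2,q3,q8} A245={q3,q8} A345={q3,q8}
  A1234={q3,q8} A1235={q2,q3,q8} A1245={q3,q8} A1345={q3,q8} A2345={q3,q8}
  A12345={q3,q8}
C dims 5,10,10,5; δ0: rk_F5 4; δ1: rk_F5 6; δ2: rk_F5 4
degree 0: 5−4−0 = 1 → Ȟ^0 ≅ Z/5
degree 1: 10−6−4 = 0 → Ȟ^1 ≅ 0
degree 2: 10−4−6 = 0 → Ȟ^2 ≅ 0

Ȟ^0 = Z/5, Ȟ^1 = 0, Ȟ^2 = 0


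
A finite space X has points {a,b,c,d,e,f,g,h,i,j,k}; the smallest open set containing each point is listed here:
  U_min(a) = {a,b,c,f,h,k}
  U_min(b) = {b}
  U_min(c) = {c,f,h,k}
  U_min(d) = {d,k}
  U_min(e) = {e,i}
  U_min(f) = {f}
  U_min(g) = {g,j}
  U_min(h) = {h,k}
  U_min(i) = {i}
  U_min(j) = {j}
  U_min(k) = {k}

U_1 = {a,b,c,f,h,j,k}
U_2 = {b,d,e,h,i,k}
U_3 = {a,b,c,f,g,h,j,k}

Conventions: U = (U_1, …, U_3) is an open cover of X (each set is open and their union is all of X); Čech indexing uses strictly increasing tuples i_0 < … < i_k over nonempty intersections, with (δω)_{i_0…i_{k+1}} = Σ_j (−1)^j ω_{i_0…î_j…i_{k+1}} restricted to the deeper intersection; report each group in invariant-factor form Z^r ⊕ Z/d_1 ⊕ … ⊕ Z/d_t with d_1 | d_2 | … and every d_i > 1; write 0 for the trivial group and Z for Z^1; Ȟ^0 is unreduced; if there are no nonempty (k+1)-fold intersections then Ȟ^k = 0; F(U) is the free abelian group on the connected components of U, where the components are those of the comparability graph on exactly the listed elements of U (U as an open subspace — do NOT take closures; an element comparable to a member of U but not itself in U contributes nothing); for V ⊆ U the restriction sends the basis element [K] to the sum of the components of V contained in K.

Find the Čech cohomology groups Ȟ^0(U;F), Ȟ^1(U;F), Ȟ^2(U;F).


nerve simplices:
  U12={b,h,k} U13={a,b,c,f,h,j,k} U23={b,h,k}
  U123={b,h,k}
components per intersection:
  U1: {a,b,c,f,h,k} {j}
  U2: {b} {d,h,k} {e,i}
  U3: {a,b,c,f,h,k} {g,j}
  U12: {b} {h,k}
  U13: {a,b,c,f,h,k} {j}
  U23: {b} {h,k}
  U123: {b} {h,k}
C dims 7,6,2; δ0: rk 4, SNF 1^4; δ1: rk 2, SNF 1^2
degree 0: 7−4−0 = 3 → Ȟ^0 ≅ Z^3
degree 1: 6−2−4 = 0 → Ȟ^1 ≅ 0
degree 2: 2−0−2 = 0 → Ȟ^2 ≅ 0

Ȟ^0 = Z^3,  Ȟ^1 = 0,  Ȟ^2 = 0


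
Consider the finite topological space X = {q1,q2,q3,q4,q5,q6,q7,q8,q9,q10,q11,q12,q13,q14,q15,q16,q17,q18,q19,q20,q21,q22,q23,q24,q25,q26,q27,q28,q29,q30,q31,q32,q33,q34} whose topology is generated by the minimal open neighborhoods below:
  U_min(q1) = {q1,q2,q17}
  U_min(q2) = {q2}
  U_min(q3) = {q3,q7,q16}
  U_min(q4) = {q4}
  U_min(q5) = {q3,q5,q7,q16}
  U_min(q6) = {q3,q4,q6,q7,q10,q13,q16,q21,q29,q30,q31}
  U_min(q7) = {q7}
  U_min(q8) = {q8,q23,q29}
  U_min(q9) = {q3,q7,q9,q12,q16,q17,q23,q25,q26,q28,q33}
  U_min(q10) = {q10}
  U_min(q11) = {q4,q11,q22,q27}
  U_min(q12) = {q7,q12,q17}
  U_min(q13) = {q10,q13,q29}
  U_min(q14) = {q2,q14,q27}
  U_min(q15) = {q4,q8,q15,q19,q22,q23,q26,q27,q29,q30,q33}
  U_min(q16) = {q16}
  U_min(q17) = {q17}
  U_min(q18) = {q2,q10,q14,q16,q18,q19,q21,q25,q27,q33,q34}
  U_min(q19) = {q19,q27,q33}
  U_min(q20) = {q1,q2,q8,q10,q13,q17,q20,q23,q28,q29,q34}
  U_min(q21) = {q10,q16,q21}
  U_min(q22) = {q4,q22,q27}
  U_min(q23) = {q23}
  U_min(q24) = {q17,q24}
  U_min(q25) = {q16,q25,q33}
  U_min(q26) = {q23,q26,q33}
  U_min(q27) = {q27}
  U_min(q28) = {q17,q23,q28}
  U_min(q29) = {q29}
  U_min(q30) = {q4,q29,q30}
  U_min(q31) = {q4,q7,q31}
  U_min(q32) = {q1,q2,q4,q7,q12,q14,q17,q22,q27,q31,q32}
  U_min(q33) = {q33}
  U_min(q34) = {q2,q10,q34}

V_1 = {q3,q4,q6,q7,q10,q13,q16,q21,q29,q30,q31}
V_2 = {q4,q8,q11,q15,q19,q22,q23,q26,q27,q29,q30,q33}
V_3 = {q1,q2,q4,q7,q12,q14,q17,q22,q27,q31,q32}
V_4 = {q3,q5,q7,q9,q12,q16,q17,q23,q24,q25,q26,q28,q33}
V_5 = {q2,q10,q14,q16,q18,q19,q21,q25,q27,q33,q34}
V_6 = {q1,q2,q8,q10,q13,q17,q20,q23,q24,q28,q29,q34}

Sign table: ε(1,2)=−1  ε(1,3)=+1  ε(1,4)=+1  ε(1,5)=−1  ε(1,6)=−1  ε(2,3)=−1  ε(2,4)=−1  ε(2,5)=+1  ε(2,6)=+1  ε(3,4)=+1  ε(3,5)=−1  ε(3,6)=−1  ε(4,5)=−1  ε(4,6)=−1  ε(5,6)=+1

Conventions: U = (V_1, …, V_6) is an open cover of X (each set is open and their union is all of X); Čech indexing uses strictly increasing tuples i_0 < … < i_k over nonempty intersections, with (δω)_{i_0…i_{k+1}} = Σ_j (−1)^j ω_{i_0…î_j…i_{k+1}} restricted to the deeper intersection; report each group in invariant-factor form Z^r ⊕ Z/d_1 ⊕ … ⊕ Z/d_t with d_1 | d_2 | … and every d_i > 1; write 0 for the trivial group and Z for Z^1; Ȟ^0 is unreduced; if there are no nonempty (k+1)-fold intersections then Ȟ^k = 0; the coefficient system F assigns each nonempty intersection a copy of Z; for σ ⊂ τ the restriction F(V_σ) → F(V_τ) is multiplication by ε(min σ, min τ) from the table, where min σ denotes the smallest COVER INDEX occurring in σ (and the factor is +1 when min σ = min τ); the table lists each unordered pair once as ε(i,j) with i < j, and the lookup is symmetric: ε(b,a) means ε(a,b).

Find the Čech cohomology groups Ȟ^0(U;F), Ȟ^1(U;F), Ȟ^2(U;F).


Ȟ^0(U;F) ≅ Z,  Ȟ^1(U;F) ≅ 0,  Ȟ^2(U;F) ≅ Z/2

intersection data:
  V12={q4,q29,q30} V13={q4,q7,q31} V14={q3,q7,q16} V15={q10,q16,q21} V16={q10,q13,q29} V23={q4,q22,q27} V24={q23,q26,q33} V25={q19,q27,q33} V26={q8,q23,q29} V34={q7,q12,q17} V35={q2,q14,q27} V36={q1,q2,q17} V45={q16,q25,q33} V46={q17,q23,q24,q28} V56={q2,q10,q34}
  V123={q4} V126={q29} V134={q7} V145={q16} V156={q10} V235={q27} V245={q33} V246={q23} V346={q17} V356={q2}
C dims 6,15,10; δ0: rk 5, SNF 1^5; δ1: rk 10, SNF 1^9·2
Ȟ^0 = (6 − 5) − 0 = 1, so Ȟ^0 ≅ Z
Ȟ^1 = (15 − 10) − 5 = 0, so Ȟ^1 ≅ 0
Ȟ^2 = (10 − 0) − 10 = 0 plus torsion [2], so Ȟ^2 ≅ Z/2
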